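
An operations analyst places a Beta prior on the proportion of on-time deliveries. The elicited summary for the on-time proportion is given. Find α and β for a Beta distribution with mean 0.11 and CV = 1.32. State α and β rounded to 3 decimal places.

α = 0.401, β = 3.243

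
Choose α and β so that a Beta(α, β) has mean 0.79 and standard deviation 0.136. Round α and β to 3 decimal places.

α = 6.296, β = 1.674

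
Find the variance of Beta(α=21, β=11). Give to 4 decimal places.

α+β = 32 and αβ = 231, so Var = αβ/[(α+β)²(α+β+1)] = 231/33792 = 0.0068.

0.0068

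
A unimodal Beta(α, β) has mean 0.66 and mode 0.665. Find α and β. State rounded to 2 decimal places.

With s = α+β: μ = α/s and mode = (α−1)/(s−2). Eliminating α = μs,
μs − 1 = m(s−2) ⇒ s(μ−m) = 1−2m ⇒ s = -0.330/-0.005 = 66.0000.
So α = μs = 43.56, β = (1−μ)s = 22.44.

α = 43.56, β = 22.44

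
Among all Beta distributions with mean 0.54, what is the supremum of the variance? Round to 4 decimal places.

For fixed mean μ the Beta variance is μ(1−μ)/(α+β+1), increasing as α+β decreases.
Its least upper bound (not attained) is μ(1−μ) = 0.54·0.46 = 0.2484.

0.2484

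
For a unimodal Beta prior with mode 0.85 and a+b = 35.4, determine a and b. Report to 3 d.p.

a = 29.390, b = 6.010

For a,b>1 the mode is (a−1)/(a+b−2), so a = mode·(κ−2)+1 = 0.85×33.4+1 = 29.390.
And b = (1−mode)·(κ−2)+1 = 0.15×33.4+1 = 6.010.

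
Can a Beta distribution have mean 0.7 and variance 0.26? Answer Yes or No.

The Beta variance bound is σ² < μ(1−μ).
Here μ(1−μ) = 0.7×0.3 = 0.21, and 0.26 ≥ 0.21.

No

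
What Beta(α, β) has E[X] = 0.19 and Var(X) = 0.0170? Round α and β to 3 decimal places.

α = 1.530, β = 6.523

Write ν = α+β; then α = μν and Var = μ(1−μ)/(ν+1).
ν = μ(1−μ)/Var − 1 = 0.1539/0.0170 − 1 = 8.0529.
α = 0.19·8.0529 = 1.530, β = 0.81·8.0529 = 6.523.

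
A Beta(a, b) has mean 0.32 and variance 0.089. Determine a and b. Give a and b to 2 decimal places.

By moment matching, a+b = μ(1−μ)/σ² − 1 = (0.32·0.68)/0.089 − 1 = 2.4449 − 1 = 1.4449.
Since a/(a+b) = μ, a = 0.32·1.4449 = 0.46 and b = 0.68·1.4449 = 0.98.

a = 0.46, b = 0.98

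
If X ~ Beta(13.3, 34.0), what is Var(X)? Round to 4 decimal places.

0.0042

Var = αβ/[(α+β)²(α+β+1)] = (13.3×34.0)/(47.3²×48.3) = 452.20/108061.107 = 0.0042.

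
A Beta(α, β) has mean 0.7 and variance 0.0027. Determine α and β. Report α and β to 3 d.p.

By moment matching, α+β = μ(1−μ)/σ² − 1 = (0.7·0.3)/0.0027 − 1 = 77.7778 − 1 = 76.7778.
Since α/(α+β) = μ, α = 0.7·76.7778 = 53.744 and β = 0.3·76.7778 = 23.033.

α = 53.744, β = 23.033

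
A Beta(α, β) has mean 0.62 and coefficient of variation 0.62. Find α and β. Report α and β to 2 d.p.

α = 0.37, β = 0.23

σ = CV·μ = 0.62×0.62 = 0.38440, so σ² = 0.147763.
s+1 = μ(1−μ)/σ² = 0.2356/0.147763 = 1.5944, so s = α+β = 0.5944.
α = μs = 0.37, β = (1−μ)s = 0.23.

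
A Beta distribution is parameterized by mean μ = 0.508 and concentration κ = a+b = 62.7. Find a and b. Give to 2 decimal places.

a = 31.85, b = 30.85

a = μκ = 0.508×62.7 = 31.85 and b = (1−μ)κ = 0.492×62.7 = 30.85.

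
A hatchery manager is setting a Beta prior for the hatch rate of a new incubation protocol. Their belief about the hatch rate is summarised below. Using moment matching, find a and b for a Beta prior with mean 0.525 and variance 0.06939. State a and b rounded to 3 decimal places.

Let s = a+b. The Beta variance is μ(1−μ)/(s+1).
So s+1 = μ(1−μ)/σ² = (0.525×0.475)/0.06939 = 0.249375/0.06939 = 3.5938, giving s = 2.5938.
Then a = μs = 0.525×2.5938 = 1.362 and b = (1−μ)s = 0.475×2.5938 = 1.232.

a = 1.362, b = 1.232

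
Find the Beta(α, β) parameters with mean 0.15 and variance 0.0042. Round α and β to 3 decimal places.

By moment matching, α+β = μ(1−μ)/σ² − 1 = (0.15·0.85)/0.0042 − 1 = 30.3571 − 1 = 29.3571.
Since α/(α+β) = μ, α = 0.15·29.3571 = 4.404 and β = 0.85·29.3571 = 24.954.

α = 4.404, β = 24.954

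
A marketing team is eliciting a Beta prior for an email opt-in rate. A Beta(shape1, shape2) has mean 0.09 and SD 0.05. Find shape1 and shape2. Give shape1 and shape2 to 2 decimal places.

shape1 = 2.86, shape2 = 28.90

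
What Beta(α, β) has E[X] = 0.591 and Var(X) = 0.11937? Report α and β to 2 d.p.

Let s = α+β. The Beta variance is μ(1−μ)/(s+1).
So s+1 = μ(1−μ)/σ² = (0.591×0.409)/0.11937 = 0.241719/0.11937 = 2.0250, giving s = 1.0250.
Then α = μs = 0.591×1.0250 = 0.61 and β = (1−μ)s = 0.409×1.0250 = 0.42.

α = 0.61, β = 0.42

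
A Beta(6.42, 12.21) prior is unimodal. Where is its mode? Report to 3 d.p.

With α,β > 1, mode = (α−1)/(α+β−2) = 5.42/16.63 = 0.326.

0.326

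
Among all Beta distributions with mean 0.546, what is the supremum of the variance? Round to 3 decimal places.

For fixed mean μ the Beta variance is μ(1−μ)/(α+β+1), increasing as α+β decreases.
Its least upper bound (not attained) is μ(1−μ) = 0.546·0.454 = 0.248.

0.248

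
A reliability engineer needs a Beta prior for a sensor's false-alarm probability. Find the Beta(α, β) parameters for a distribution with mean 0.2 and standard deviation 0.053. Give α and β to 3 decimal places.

α = 11.192, β = 44.768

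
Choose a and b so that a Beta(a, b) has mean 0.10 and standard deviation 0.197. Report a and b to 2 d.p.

a = 0.13, b = 1.19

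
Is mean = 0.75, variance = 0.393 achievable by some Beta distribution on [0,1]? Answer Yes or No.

No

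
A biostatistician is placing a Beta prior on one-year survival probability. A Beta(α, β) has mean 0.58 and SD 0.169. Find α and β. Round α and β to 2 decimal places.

α = 4.37, β = 3.16

Variance = 0.169² = 0.028561. The moment-matching identity α+β = μ(1−μ)/Var − 1 gives
α+β = 0.2436/0.028561 − 1 = 7.5291, so α = μ·7.5291 = 4.37 and β = (1−μ)·7.5291 = 3.16.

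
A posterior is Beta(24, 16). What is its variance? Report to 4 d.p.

0.0059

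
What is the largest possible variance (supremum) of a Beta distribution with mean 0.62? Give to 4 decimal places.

Var = μ(1−μ)/(α+β+1), which approaches μ(1−μ) as α+β → 0.
So the supremum is μ(1−μ) = 0.62×0.38 = 0.2356.

0.2356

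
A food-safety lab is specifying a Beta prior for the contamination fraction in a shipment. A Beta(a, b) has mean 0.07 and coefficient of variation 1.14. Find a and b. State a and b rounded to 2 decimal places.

σ = CV·μ = 1.14×0.07 = 0.07980, so σ² = 0.006368.
s+1 = μ(1−μ)/σ² = 0.0651/0.006368 = 10.2229, so s = a+b = 9.2229.
a = μs = 0.65, b = (1−μ)s = 8.58.

a = 0.65, b = 8.58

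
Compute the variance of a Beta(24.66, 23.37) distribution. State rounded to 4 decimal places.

Var = αβ/[(α+β)²(α+β+1)] = (24.66×23.37)/(48.03²×49.03) = 576.3042/113106.370527 = 0.0051.

0.0051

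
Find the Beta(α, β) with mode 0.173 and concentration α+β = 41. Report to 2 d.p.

α = 7.75, β = 33.25

For α,β>1 the mode is (α−1)/(α+β−2), so α = mode·(κ−2)+1 = 0.173×39+1 = 7.75.
And β = (1−mode)·(κ−2)+1 = 0.827×39+1 = 33.25.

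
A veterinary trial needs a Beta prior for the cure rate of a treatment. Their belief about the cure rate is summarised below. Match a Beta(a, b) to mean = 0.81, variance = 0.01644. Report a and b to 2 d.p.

Let s = a+b. The Beta variance is μ(1−μ)/(s+1).
So s+1 = μ(1−μ)/σ² = (0.81×0.19)/0.01644 = 0.1539/0.01644 = 9.3613, giving s = 8.3613.
Then a = μs = 0.81×8.3613 = 6.77 and b = (1−μ)s = 0.19×8.3613 = 1.59.

a = 6.77, b = 1.59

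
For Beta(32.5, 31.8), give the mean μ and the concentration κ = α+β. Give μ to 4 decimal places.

κ = α+β = 32.5+31.8 = 64.3; μ = α/κ = 32.5/64.3 = 0.5054.

μ = 0.5054, κ = 64.3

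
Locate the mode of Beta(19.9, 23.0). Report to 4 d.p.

0.4621

With α,β > 1, mode = (α−1)/(α+β−2) = 18.9/40.9 = 0.4621.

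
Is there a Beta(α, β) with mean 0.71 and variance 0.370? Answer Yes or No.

No

For any Beta, Var(X) < E[X]·(1−E[X]).
Here μ(1−μ) = 0.71×0.29 = 0.2059, and 0.370 ≥ 0.2059.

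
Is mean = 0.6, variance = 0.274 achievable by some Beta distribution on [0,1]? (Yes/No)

No

The Beta variance bound is σ² < μ(1−μ).
Here μ(1−μ) = 0.6×0.4 = 0.24, and 0.274 ≥ 0.24.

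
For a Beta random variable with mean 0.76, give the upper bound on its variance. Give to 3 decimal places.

0.182

Var = μ(1−μ)/(α+β+1), which approaches μ(1−μ) as α+β → 0.
So the supremum is μ(1−μ) = 0.76×0.24 = 0.182.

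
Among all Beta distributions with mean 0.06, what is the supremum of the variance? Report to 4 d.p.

For fixed mean μ the Beta variance is μ(1−μ)/(α+β+1), increasing as α+β decreases.
Its least upper bound (not attained) is μ(1−μ) = 0.06·0.94 = 0.0564.

0.0564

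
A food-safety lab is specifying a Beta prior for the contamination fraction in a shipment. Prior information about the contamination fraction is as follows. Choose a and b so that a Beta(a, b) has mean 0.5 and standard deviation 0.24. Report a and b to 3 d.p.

a = 1.670, b = 1.670

Variance = 0.24² = 0.0576. The moment-matching identity a+b = μ(1−μ)/Var − 1 gives
a+b = 0.25/0.0576 − 1 = 3.3403, so a = μ·3.3403 = 1.670 and b = (1−μ)·3.3403 = 1.670.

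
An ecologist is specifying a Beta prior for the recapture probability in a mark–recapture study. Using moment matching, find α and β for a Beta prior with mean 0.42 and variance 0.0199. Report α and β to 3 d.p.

α = 4.721, β = 6.520

Write ν = α+β; then α = μν and Var = μ(1−μ)/(ν+1).
ν = μ(1−μ)/Var − 1 = 0.2436/0.0199 − 1 = 11.2412.
α = 0.42·11.2412 = 4.721, β = 0.58·11.2412 = 6.520.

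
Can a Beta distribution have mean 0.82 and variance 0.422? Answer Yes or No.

For any Beta, Var(X) < E[X]·(1−E[X]).
Here μ(1−μ) = 0.82×0.18 = 0.1476, and 0.422 ≥ 0.1476.

No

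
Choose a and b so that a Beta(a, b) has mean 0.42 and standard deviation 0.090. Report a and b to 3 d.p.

Variance = 0.090² = 0.008100. The moment-matching identity a+b = μ(1−μ)/Var − 1 gives
a+b = 0.2436/0.008100 − 1 = 29.0741, so a = μ·29.0741 = 12.211 and b = (1−μ)·29.0741 = 16.863.

a = 12.211, b = 16.863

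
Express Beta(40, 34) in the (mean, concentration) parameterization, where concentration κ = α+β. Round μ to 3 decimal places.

κ = α+β = 40+34 = 74; μ = α/κ = 40/74 = 0.541.

μ = 0.541, κ = 74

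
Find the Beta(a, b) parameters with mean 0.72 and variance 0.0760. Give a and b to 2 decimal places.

a = 1.19, b = 0.46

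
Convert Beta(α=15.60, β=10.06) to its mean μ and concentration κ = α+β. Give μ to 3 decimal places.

κ = α+β = 15.60+10.06 = 25.66; μ = α/κ = 15.60/25.66 = 0.608.

μ = 0.608, κ = 25.66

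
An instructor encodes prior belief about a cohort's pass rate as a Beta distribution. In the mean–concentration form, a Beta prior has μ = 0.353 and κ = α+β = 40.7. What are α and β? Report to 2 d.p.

α = 14.37, β = 26.33

Split κ in proportion μ : (1−μ): α = 0.353·40.7 = 14.37, β = 40.7 − 14.37 = 26.33.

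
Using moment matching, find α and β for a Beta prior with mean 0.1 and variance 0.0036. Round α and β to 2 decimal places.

α = 2.40, β = 21.60

By moment matching, α+β = μ(1−μ)/σ² − 1 = (0.1·0.9)/0.0036 − 1 = 25.0000 − 1 = 24.0000.
Since α/(α+β) = μ, α = 0.1·24.0000 = 2.40 and β = 0.9·24.0000 = 21.60.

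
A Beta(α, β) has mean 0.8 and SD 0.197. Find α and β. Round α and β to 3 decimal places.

First σ² = 0.038809. Setting α = μn, β = (1−μ)n with n = α+β,
μ(1−μ)/(n+1) = 0.038809 ⇒ n+1 = 0.16/0.038809 = 4.1228 ⇒ n = 3.1228.
Hence α = 0.8×3.1228 = 2.498, β = 0.2×3.1228 = 0.625.

α = 2.498, β = 0.625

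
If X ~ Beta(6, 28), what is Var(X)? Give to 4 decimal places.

0.0042

α+β = 34 and αβ = 168, so Var = αβ/[(α+β)²(α+β+1)] = 168/40460 = 0.0042.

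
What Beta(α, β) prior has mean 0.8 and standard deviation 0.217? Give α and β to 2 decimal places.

α = 1.92, β = 0.48

σ² = 0.217² = 0.047089.
With s = α+β, Var = μ(1−μ)/(s+1), so s+1 = (0.8×0.2)/0.047089 = 3.3978 and s = 2.3978.
α = μs = 1.92, β = (1−μ)s = 0.48.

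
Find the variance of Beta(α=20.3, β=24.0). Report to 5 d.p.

0.00548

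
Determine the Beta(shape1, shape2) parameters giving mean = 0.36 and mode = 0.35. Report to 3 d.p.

With s = shape1+shape2: μ = shape1/s and mode = (shape1−1)/(s−2). Eliminating shape1 = μs,
μs − 1 = m(s−2) ⇒ s(μ−m) = 1−2m ⇒ s = 0.30/0.01 = 30.0000.
So shape1 = μs = 10.800, shape2 = (1−μ)s = 19.200.

shape1 = 10.800, shape2 = 19.200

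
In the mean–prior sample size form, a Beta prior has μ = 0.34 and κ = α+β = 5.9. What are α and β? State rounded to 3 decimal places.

α = 2.006, β = 3.894

Split κ in proportion μ : (1−μ): α = 0.34·5.9 = 2.006, β = 5.9 − 2.006 = 3.894.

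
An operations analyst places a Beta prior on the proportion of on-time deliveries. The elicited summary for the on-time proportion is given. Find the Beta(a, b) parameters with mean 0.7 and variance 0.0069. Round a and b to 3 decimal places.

a = 20.604, b = 8.830

Let s = a+b. The Beta variance is μ(1−μ)/(s+1).
So s+1 = μ(1−μ)/σ² = (0.7×0.3)/0.0069 = 0.21/0.0069 = 30.4348, giving s = 29.4348.
Then a = μs = 0.7×29.4348 = 20.604 and b = (1−μ)s = 0.3×29.4348 = 8.830.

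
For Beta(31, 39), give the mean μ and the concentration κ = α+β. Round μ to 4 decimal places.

κ = α+β = 31+39 = 70; μ = α/κ = 31/70 = 0.4429.

μ = 0.4429, κ = 70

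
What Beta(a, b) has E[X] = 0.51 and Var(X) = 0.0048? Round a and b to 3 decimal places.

By moment matching, a+b = μ(1−μ)/σ² − 1 = (0.51·0.49)/0.0048 − 1 = 52.0625 − 1 = 51.0625.
Since a/(a+b) = μ, a = 0.51·51.0625 = 26.042 and b = 0.49·51.0625 = 25.021.

a = 26.042, b = 25.021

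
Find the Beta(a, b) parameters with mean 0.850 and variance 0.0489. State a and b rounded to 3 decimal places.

a = 1.366, b = 0.241

Write ν = a+b; then a = μν and Var = μ(1−μ)/(ν+1).
ν = μ(1−μ)/Var − 1 = 0.127500/0.0489 − 1 = 1.6074.
a = 0.850·1.6074 = 1.366, b = 0.150·1.6074 = 0.241.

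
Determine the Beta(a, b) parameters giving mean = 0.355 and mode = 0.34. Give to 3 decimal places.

Let s = a+b. Mean gives a = μs = 0.355s; mode gives (a−1)/(s−2) = 0.34.
Substituting: 0.355s − 1 = 0.34(s−2) = 0.34s − 0.68, so 0.015s = 0.32 and s = 21.3333.
Then a = 0.355×21.3333 = 7.573 and b = s−a = 13.760.

a = 7.573, b = 13.760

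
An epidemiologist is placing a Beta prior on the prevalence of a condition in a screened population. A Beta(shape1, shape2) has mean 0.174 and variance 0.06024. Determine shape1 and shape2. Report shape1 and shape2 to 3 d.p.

shape1 = 0.241, shape2 = 1.145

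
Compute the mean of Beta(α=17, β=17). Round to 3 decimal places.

0.500

E[X] = α/(α+β) = 17/34 = 0.500.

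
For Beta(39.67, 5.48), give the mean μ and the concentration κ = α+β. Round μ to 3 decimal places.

κ = α+β = 39.67+5.48 = 45.15; μ = α/κ = 39.67/45.15 = 0.879.

μ = 0.879, κ = 45.15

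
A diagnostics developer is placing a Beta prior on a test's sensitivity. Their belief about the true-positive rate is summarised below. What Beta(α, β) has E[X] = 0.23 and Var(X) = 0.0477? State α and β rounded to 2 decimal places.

α = 0.62, β = 2.09

Let s = α+β. The Beta variance is μ(1−μ)/(s+1).
So s+1 = μ(1−μ)/σ² = (0.23×0.77)/0.0477 = 0.1771/0.0477 = 3.7128, giving s = 2.7128.
Then α = μs = 0.23×2.7128 = 0.62 and β = (1−μ)s = 0.77×2.7128 = 2.09.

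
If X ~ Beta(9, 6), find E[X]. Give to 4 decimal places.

0.6000

E[X] = α/(α+β) = 9/15 = 0.6000.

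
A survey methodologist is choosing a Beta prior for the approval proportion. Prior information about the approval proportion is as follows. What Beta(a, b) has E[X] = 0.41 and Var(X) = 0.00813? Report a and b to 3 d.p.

By moment matching, a+b = μ(1−μ)/σ² − 1 = (0.41·0.59)/0.00813 − 1 = 29.7540 − 1 = 28.7540.
Since a/(a+b) = μ, a = 0.41·28.7540 = 11.789 and b = 0.59·28.7540 = 16.965.

a = 11.789, b = 16.965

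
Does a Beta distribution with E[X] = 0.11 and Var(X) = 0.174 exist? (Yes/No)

No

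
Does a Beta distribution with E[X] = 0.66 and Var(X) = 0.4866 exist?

No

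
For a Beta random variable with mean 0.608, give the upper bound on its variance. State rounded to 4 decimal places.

0.2383

For fixed mean μ the Beta variance is μ(1−μ)/(α+β+1), increasing as α+β decreases.
Its least upper bound (not attained) is μ(1−μ) = 0.608·0.392 = 0.2383.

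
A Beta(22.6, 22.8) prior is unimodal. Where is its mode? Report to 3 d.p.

0.498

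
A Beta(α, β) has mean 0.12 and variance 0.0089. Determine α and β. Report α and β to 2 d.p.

α = 1.30, β = 9.56

Let s = α+β. The Beta variance is μ(1−μ)/(s+1).
So s+1 = μ(1−μ)/σ² = (0.12×0.88)/0.0089 = 0.1056/0.0089 = 11.8652, giving s = 10.8652.
Then α = μs = 0.12×10.8652 = 1.30 and β = (1−μ)s = 0.88×10.8652 = 9.56.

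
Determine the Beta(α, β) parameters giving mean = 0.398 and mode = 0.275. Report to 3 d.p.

α = 1.456, β = 2.202

Let s = α+β. Mean gives α = μs = 0.398s; mode gives (α−1)/(s−2) = 0.275.
Substituting: 0.398s − 1 = 0.275(s−2) = 0.275s − 0.550, so 0.123s = 0.450 and s = 3.6585.
Then α = 0.398×3.6585 = 1.456 and β = s−α = 2.202.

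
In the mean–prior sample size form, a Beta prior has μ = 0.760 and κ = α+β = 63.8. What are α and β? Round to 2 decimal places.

α = 48.49, β = 15.31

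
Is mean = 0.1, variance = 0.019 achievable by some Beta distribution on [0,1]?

A Beta with mean μ has variance μ(1−μ)/(α+β+1) < μ(1−μ).
Here μ(1−μ) = 0.1×0.9 = 0.09, and 0.019 < 0.09.

Yes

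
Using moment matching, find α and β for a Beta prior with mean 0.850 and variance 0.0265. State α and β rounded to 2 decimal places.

By moment matching, α+β = μ(1−μ)/σ² − 1 = (0.850·0.150)/0.0265 − 1 = 4.8113 − 1 = 3.8113.
Since α/(α+β) = μ, α = 0.850·3.8113 = 3.24 and β = 0.150·3.8113 = 0.57.

α = 3.24, β = 0.57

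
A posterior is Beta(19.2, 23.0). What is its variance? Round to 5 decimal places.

α+β = 42.2 and αβ = 441.60, so Var = αβ/[(α+β)²(α+β+1)] = 441.60/76932.288 = 0.00574.

0.00574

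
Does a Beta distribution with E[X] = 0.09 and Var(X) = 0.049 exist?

Yes

A Beta with mean μ has variance μ(1−μ)/(α+β+1) < μ(1−μ).
Here μ(1−μ) = 0.09×0.91 = 0.0819, and 0.049 < 0.0819.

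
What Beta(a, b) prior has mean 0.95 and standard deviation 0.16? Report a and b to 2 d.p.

First σ² = 0.0256. Setting a = μn, b = (1−μ)n with n = a+b,
μ(1−μ)/(n+1) = 0.0256 ⇒ n+1 = 0.0475/0.0256 = 1.8555 ⇒ n = 0.8555.
Hence a = 0.95×0.8555 = 0.81, b = 0.05×0.8555 = 0.04.

a = 0.81, b = 0.04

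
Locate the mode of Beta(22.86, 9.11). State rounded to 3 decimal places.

0.729

The density x^(α−1)(1−x)^(β−1) is maximised at (α−1)/(α+β−2) = 21.86/29.97 = 0.729.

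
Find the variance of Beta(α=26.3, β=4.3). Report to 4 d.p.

Var = αβ/[(α+β)²(α+β+1)] = (26.3×4.3)/(30.6²×31.6) = 113.09/29588.976 = 0.0038.

0.0038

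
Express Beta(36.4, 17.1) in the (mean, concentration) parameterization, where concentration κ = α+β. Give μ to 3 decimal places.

μ = 0.680, κ = 53.5

κ = α+β = 36.4+17.1 = 53.5; μ = α/κ = 36.4/53.5 = 0.680.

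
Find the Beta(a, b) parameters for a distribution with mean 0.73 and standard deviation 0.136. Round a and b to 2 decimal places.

First σ² = 0.018496. Setting a = μn, b = (1−μ)n with n = a+b,
μ(1−μ)/(n+1) = 0.018496 ⇒ n+1 = 0.1971/0.018496 = 10.6564 ⇒ n = 9.6564.
Hence a = 0.73×9.6564 = 7.05, b = 0.27×9.6564 = 2.61.

a = 7.05, b = 2.61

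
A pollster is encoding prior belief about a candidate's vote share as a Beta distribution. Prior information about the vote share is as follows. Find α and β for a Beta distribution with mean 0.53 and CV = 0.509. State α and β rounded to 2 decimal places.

σ = CV·μ = 0.509×0.53 = 0.26977, so σ² = 0.072776.
s+1 = μ(1−μ)/σ² = 0.2491/0.072776 = 3.4228, so s = α+β = 2.4228.
α = μs = 1.28, β = (1−μ)s = 1.14.

α = 1.28, β = 1.14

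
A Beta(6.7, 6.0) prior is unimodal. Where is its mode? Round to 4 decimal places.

0.5327

With α,β > 1, mode = (α−1)/(α+β−2) = 5.7/10.7 = 0.5327.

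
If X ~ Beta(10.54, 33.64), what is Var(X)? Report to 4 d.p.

0.0040

α+β = 44.18 and αβ = 354.5656, so Var = αβ/[(α+β)²(α+β+1)] = 354.5656/88185.595032 = 0.0040.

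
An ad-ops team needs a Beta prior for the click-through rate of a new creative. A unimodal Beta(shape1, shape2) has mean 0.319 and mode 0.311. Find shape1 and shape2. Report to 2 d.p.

shape1 = 15.07, shape2 = 32.18

With s = shape1+shape2: μ = shape1/s and mode = (shape1−1)/(s−2). Eliminating shape1 = μs,
μs − 1 = m(s−2) ⇒ s(μ−m) = 1−2m ⇒ s = 0.378/0.008 = 47.2500.
So shape1 = μs = 15.07, shape2 = (1−μ)s = 32.18.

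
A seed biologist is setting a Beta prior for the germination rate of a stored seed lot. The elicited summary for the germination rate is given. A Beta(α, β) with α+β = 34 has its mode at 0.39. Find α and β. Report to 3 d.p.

α = 13.480, β = 20.520

Mode = (α−1)/(κ−2) with κ = α+β, so α−1 = 0.39·32 = 12.480.
α = 13.480; β = κ − α = 20.520.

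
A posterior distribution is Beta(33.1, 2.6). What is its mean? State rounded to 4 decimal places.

The Beta mean is α/(α+β) = 33.1/(33.1+2.6) = 0.9272.

0.9272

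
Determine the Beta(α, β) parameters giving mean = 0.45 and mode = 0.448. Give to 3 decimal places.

With s = α+β: μ = α/s and mode = (α−1)/(s−2). Eliminating α = μs,
μs − 1 = m(s−2) ⇒ s(μ−m) = 1−2m ⇒ s = 0.104/0.002 = 52.0000.
So α = μs = 23.400, β = (1−μ)s = 28.600.

α = 23.400, β = 28.600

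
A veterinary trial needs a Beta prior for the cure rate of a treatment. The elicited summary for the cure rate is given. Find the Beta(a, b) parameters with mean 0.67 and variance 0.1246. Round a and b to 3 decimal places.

a = 0.519, b = 0.256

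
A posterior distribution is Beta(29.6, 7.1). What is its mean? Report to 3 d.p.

0.807

The Beta mean is α/(α+β) = 29.6/(29.6+7.1) = 0.807.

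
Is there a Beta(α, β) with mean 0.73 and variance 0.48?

No

For any Beta, Var(X) < E[X]·(1−E[X]).
Here μ(1−μ) = 0.73×0.27 = 0.1971, and 0.48 ≥ 0.1971.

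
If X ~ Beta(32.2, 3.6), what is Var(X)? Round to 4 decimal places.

0.0025

Var = αβ/[(α+β)²(α+β+1)] = (32.2×3.6)/(35.8²×36.8) = 115.92/47164.352 = 0.0025.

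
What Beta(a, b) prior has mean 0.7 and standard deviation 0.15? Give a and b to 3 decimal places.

σ² = 0.15² = 0.0225.
With s = a+b, Var = μ(1−μ)/(s+1), so s+1 = (0.7×0.3)/0.0225 = 9.3333 and s = 8.3333.
a = μs = 5.833, b = (1−μ)s = 2.500.

a = 5.833, b = 2.500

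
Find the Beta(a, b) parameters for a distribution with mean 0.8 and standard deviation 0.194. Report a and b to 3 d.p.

σ² = 0.194² = 0.037636.
With s = a+b, Var = μ(1−μ)/(s+1), so s+1 = (0.8×0.2)/0.037636 = 4.2512 and s = 3.2512.
a = μs = 2.601, b = (1−μ)s = 0.650.

a = 2.601, b = 0.650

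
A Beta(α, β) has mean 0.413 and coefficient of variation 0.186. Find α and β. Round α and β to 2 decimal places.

α = 16.55, β = 23.53

σ = CV·μ = 0.186×0.413 = 0.07682, so σ² = 0.005901.
s+1 = μ(1−μ)/σ² = 0.242431/0.005901 = 41.0830, so s = α+β = 40.0830.
α = μs = 16.55, β = (1−μ)s = 23.53.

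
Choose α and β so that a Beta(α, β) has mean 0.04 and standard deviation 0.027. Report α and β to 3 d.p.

Variance = 0.027² = 0.000729. The moment-matching identity α+β = μ(1−μ)/Var − 1 gives
α+β = 0.0384/0.000729 − 1 = 51.6749, so α = μ·51.6749 = 2.067 and β = (1−μ)·51.6749 = 49.608.

α = 2.067, β = 49.608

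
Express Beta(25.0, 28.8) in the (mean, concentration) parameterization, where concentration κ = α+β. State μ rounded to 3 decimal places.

κ = α+β = 25.0+28.8 = 53.8; μ = α/κ = 25.0/53.8 = 0.465.

μ = 0.465, κ = 53.8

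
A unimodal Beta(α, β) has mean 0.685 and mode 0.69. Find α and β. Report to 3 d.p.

Let s = α+β. Mean gives α = μs = 0.685s; mode gives (α−1)/(s−2) = 0.69.
Substituting: 0.685s − 1 = 0.69(s−2) = 0.69s − 1.38, so -0.005s = -0.38 and s = 76.0000.
Then α = 0.685×76.0000 = 52.060 and β = s−α = 23.940.

α = 52.060, β = 23.940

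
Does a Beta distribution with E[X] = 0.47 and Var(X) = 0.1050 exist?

The Beta variance bound is σ² < μ(1−μ).
Here μ(1−μ) = 0.47×0.53 = 0.2491, and 0.1050 < 0.2491.

Yes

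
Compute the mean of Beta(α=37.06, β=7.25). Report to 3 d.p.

0.836

E[X] = α/(α+β) = 37.06/44.31 = 0.836.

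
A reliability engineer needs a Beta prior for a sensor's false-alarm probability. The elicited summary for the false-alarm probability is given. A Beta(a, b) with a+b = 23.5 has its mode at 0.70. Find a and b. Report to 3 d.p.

a = 16.050, b = 7.450

For a,b>1 the mode is (a−1)/(a+b−2), so a = mode·(κ−2)+1 = 0.70×21.5+1 = 16.050.
And b = (1−mode)·(κ−2)+1 = 0.30×21.5+1 = 7.450.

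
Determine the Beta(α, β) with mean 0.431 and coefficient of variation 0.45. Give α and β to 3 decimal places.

α = 2.379, β = 3.141

Var = (CV·μ)² = (0.45×0.431)² = 0.037617.
α+β = μ(1−μ)/Var − 1 = 0.245239/0.037617 − 1 = 5.5194.
Thus α = 0.431·5.5194 = 2.379 and β = 0.569·5.5194 = 3.141.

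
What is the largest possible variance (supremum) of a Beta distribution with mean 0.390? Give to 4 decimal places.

For fixed mean μ the Beta variance is μ(1−μ)/(α+β+1), increasing as α+β decreases.
Its least upper bound (not attained) is μ(1−μ) = 0.390·0.610 = 0.2379.

0.2379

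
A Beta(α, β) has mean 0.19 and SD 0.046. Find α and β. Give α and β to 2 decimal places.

First σ² = 0.002116. Setting α = μn, β = (1−μ)n with n = α+β,
μ(1−μ)/(n+1) = 0.002116 ⇒ n+1 = 0.1539/0.002116 = 72.7316 ⇒ n = 71.7316.
Hence α = 0.19×71.7316 = 13.63, β = 0.81×71.7316 = 58.10.

α = 13.63, β = 58.10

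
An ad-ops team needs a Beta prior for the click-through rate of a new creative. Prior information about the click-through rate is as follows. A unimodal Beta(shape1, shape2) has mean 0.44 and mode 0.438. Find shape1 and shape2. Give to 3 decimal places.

Let s = shape1+shape2. Mean gives shape1 = μs = 0.44s; mode gives (shape1−1)/(s−2) = 0.438.
Substituting: 0.44s − 1 = 0.438(s−2) = 0.438s − 0.876, so 0.002s = 0.124 and s = 62.0000.
Then shape1 = 0.44×62.0000 = 27.280 and shape2 = s−shape1 = 34.720.

shape1 = 27.280, shape2 = 34.720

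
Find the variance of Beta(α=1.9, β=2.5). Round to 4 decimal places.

μ = 1.9/4.4 = 0.431818; Var = μ(1−μ)/(α+β+1) = 0.2453512/5.4 = 0.0454.

0.0454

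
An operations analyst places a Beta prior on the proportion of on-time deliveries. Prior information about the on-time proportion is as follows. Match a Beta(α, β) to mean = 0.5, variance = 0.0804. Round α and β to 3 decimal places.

Write ν = α+β; then α = μν and Var = μ(1−μ)/(ν+1).
ν = μ(1−μ)/Var − 1 = 0.25/0.0804 − 1 = 2.1095.
α = 0.5·2.1095 = 1.055, β = 0.5·2.1095 = 1.055.

α = 1.055, β = 1.055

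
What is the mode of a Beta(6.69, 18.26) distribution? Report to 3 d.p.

The density x^(α−1)(1−x)^(β−1) is maximised at (α−1)/(α+β−2) = 5.69/22.95 = 0.248.

0.248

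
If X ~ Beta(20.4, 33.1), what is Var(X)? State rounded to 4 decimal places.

0.0043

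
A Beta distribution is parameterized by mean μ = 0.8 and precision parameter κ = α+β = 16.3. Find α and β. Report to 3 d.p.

α = 13.040, β = 3.260

Split κ in proportion μ : (1−μ): α = 0.8·16.3 = 13.040, β = 16.3 − 13.040 = 3.260.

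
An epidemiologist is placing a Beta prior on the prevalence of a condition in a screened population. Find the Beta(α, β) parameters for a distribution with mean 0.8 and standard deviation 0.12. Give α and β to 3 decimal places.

α = 8.089, β = 2.022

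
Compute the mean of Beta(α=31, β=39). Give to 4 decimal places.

0.4429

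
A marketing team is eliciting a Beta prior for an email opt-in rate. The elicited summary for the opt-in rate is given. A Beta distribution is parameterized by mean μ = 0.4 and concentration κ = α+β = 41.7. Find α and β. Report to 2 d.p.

α = μκ = 0.4×41.7 = 16.68 and β = (1−μ)κ = 0.6×41.7 = 25.02.

α = 16.68, β = 25.02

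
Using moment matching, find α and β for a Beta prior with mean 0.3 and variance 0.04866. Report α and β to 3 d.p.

Write ν = α+β; then α = μν and Var = μ(1−μ)/(ν+1).
ν = μ(1−μ)/Var − 1 = 0.21/0.04866 − 1 = 3.3157.
α = 0.3·3.3157 = 0.995, β = 0.7·3.3157 = 2.321.

α = 0.995, β = 2.321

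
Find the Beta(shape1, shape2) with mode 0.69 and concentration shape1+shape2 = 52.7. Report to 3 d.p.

Since the density peak of Beta(shape1,shape2) is at (shape1−1)/(shape1+shape2−2),
shape1 = 1 + 0.69(52.7−2) = 35.983 and shape2 = 52.7 − 35.983 = 16.717.

shape1 = 35.983, shape2 = 16.717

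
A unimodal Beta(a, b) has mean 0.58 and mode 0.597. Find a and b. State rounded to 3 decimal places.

Let s = a+b. Mean gives a = μs = 0.58s; mode gives (a−1)/(s−2) = 0.597.
Substituting: 0.58s − 1 = 0.597(s−2) = 0.597s − 1.194, so -0.017s = -0.194 and s = 11.4118.
Then a = 0.58×11.4118 = 6.619 and b = s−a = 4.793.

a = 6.619, b = 4.793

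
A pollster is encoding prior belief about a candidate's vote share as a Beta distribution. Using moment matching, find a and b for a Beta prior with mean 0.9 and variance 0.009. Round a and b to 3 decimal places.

Let s = a+b. The Beta variance is μ(1−μ)/(s+1).
So s+1 = μ(1−μ)/σ² = (0.9×0.1)/0.009 = 0.09/0.009 = 10.0000, giving s = 9.0000.
Then a = μs = 0.9×9.0000 = 8.100 and b = (1−μ)s = 0.1×9.0000 = 0.900.

a = 8.100, b = 0.900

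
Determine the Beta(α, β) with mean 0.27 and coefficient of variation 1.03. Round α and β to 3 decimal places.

Var = (CV·μ)² = (1.03×0.27)² = 0.077340.
α+β = μ(1−μ)/Var − 1 = 0.1971/0.077340 − 1 = 1.5485.
Thus α = 0.27·1.5485 = 0.418 and β = 0.73·1.5485 = 1.130.

α = 0.418, β = 1.130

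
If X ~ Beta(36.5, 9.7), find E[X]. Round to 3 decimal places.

E[X] = α/(α+β) = 36.5/46.2 = 0.790.

0.790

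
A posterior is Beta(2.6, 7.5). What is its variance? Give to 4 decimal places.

Var = αβ/[(α+β)²(α+β+1)] = (2.6×7.5)/(10.1²×11.1) = 19.50/1132.311 = 0.0172.

0.0172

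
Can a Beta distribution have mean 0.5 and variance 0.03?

Yes

The Beta variance bound is σ² < μ(1−μ).
Here μ(1−μ) = 0.5×0.5 = 0.25, and 0.03 < 0.25.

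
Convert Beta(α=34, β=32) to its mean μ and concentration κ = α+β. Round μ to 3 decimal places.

μ = 0.515, κ = 66

κ = α+β = 34+32 = 66; μ = α/κ = 34/66 = 0.515.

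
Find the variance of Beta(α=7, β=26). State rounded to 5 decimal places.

0.00492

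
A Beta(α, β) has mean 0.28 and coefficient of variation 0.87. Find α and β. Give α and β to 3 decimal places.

α = 0.671, β = 1.726

Var = (CV·μ)² = (0.87×0.28)² = 0.059341.
α+β = μ(1−μ)/Var − 1 = 0.2016/0.059341 − 1 = 2.3973.
Thus α = 0.28·2.3973 = 0.671 and β = 0.72·2.3973 = 1.726.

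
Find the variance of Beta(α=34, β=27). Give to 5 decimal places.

0.00398

Var = αβ/[(α+β)²(α+β+1)] = (34×27)/(61²×62) = 918/230702 = 0.00398.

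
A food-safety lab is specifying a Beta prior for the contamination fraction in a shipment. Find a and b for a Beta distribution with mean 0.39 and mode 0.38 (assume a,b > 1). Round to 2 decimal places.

a = 9.36, b = 14.64

Let s = a+b. Mean gives a = μs = 0.39s; mode gives (a−1)/(s−2) = 0.38.
Substituting: 0.39s − 1 = 0.38(s−2) = 0.38s − 0.76, so 0.01s = 0.24 and s = 24.0000.
Then a = 0.39×24.0000 = 9.36 and b = s−a = 14.64.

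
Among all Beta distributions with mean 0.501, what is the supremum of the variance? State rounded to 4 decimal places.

For fixed mean μ the Beta variance is μ(1−μ)/(α+β+1), increasing as α+β decreases.
Its least upper bound (not attained) is μ(1−μ) = 0.501·0.499 = 0.2500.

0.2500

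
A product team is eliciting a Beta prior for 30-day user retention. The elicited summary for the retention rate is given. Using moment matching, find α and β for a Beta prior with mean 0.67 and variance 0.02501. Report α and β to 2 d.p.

α = 5.25, β = 2.59

By moment matching, α+β = μ(1−μ)/σ² − 1 = (0.67·0.33)/0.02501 − 1 = 8.8405 − 1 = 7.8405.
Since α/(α+β) = μ, α = 0.67·7.8405 = 5.25 and β = 0.33·7.8405 = 2.59.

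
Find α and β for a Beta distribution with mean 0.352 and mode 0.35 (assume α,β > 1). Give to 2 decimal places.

Let s = α+β. Mean gives α = μs = 0.352s; mode gives (α−1)/(s−2) = 0.35.
Substituting: 0.352s − 1 = 0.35(s−2) = 0.35s − 0.70, so 0.002s = 0.30 and s = 150.0000.
Then α = 0.352×150.0000 = 52.80 and β = s−α = 97.20.

α = 52.80, β = 97.20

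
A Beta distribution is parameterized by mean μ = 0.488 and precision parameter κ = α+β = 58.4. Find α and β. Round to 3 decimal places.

α = 28.499, β = 29.901

Split κ in proportion μ : (1−μ): α = 0.488·58.4 = 28.499, β = 58.4 − 28.499 = 29.901.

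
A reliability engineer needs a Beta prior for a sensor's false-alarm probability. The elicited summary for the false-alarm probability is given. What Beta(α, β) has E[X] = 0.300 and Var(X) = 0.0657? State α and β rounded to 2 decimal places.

By moment matching, α+β = μ(1−μ)/σ² − 1 = (0.300·0.700)/0.0657 − 1 = 3.1963 − 1 = 2.1963.
Since α/(α+β) = μ, α = 0.300·2.1963 = 0.66 and β = 0.700·2.1963 = 1.54.

α = 0.66, β = 1.54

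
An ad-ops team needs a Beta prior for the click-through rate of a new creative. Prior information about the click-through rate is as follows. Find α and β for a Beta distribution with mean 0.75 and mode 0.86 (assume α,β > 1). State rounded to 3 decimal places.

α = 4.909, β = 1.636

With s = α+β: μ = α/s and mode = (α−1)/(s−2). Eliminating α = μs,
μs − 1 = m(s−2) ⇒ s(μ−m) = 1−2m ⇒ s = -0.72/-0.11 = 6.5455.
So α = μs = 4.909, β = (1−μ)s = 1.636.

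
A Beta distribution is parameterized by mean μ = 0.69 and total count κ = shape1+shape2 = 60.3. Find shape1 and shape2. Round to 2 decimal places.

Split κ in proportion μ : (1−μ): shape1 = 0.69·60.3 = 41.61, shape2 = 60.3 − 41.61 = 18.69.

shape1 = 41.61, shape2 = 18.69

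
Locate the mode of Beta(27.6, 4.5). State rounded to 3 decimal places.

0.884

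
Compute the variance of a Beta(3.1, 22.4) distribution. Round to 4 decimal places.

0.0040

Var = αβ/[(α+β)²(α+β+1)] = (3.1×22.4)/(25.5²×26.5) = 69.44/17231.625 = 0.0040.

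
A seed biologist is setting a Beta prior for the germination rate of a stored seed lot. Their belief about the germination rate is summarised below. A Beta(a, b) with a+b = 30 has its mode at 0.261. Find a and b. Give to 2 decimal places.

a = 8.31, b = 21.69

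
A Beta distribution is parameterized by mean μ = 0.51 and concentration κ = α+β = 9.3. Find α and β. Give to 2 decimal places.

α = 4.74, β = 4.56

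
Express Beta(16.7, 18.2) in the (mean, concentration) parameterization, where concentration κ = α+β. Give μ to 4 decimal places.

κ = α+β = 16.7+18.2 = 34.9; μ = α/κ = 16.7/34.9 = 0.4785.

μ = 0.4785, κ = 34.9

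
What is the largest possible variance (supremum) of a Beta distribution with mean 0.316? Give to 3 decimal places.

Var = μ(1−μ)/(α+β+1), which approaches μ(1−μ) as α+β → 0.
So the supremum is μ(1−μ) = 0.316×0.684 = 0.216.

0.216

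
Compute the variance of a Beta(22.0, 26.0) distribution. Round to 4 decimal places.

μ = 22.0/48.0 = 0.458333; Var = μ(1−μ)/(α+β+1) = 0.2482639/49.0 = 0.0051.

0.0051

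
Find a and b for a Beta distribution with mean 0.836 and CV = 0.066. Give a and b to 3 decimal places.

σ = CV·μ = 0.066×0.836 = 0.05518, so σ² = 0.003044.
s+1 = μ(1−μ)/σ² = 0.137104/0.003044 = 45.0350, so s = a+b = 44.0350.
a = μs = 36.813, b = (1−μ)s = 7.222.

a = 36.813, b = 7.222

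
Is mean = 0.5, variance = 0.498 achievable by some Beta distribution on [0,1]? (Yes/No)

For any Beta, Var(X) < E[X]·(1−E[X]).
Here μ(1−μ) = 0.5×0.5 = 0.25, and 0.498 ≥ 0.25.

No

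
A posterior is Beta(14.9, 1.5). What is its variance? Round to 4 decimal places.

0.0048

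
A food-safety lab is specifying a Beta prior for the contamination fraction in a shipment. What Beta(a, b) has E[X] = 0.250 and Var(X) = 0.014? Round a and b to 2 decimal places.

a = 3.10, b = 9.29

Write ν = a+b; then a = μν and Var = μ(1−μ)/(ν+1).
ν = μ(1−μ)/Var − 1 = 0.187500/0.014 − 1 = 12.3929.
a = 0.250·12.3929 = 3.10, b = 0.750·12.3929 = 9.29.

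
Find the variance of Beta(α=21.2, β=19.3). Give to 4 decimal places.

0.0060

μ = 21.2/40.5 = 0.523457; Var = μ(1−μ)/(α+β+1) = 0.2494498/41.5 = 0.0060.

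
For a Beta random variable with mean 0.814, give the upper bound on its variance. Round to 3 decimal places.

0.151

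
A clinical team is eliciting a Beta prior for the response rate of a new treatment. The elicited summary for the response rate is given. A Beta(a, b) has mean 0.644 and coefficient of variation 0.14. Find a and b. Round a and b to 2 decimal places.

a = 17.52, b = 9.68

σ = CV·μ = 0.14×0.644 = 0.09016, so σ² = 0.008129.
s+1 = μ(1−μ)/σ² = 0.229264/0.008129 = 28.2038, so s = a+b = 27.2038.
a = μs = 17.52, b = (1−μ)s = 9.68.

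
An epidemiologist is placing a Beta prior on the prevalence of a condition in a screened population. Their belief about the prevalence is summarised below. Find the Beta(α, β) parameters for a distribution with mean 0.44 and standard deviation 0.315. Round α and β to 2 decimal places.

Variance = 0.315² = 0.099225. The moment-matching identity α+β = μ(1−μ)/Var − 1 gives
α+β = 0.2464/0.099225 − 1 = 1.4832, so α = μ·1.4832 = 0.65 and β = (1−μ)·1.4832 = 0.83.

α = 0.65, β = 0.83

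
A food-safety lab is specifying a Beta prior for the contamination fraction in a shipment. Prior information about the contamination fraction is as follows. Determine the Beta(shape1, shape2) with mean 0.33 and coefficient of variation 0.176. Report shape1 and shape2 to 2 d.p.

σ = CV·μ = 0.176×0.33 = 0.05808, so σ² = 0.003373.
s+1 = μ(1−μ)/σ² = 0.2211/0.003373 = 65.5444, so s = shape1+shape2 = 64.5444.
shape1 = μs = 21.30, shape2 = (1−μ)s = 43.24.

shape1 = 21.30, shape2 = 43.24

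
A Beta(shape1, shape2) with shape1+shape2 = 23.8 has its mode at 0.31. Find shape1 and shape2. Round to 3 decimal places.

For shape1,shape2>1 the mode is (shape1−1)/(shape1+shape2−2), so shape1 = mode·(κ−2)+1 = 0.31×21.8+1 = 7.758.
And shape2 = (1−mode)·(κ−2)+1 = 0.69×21.8+1 = 16.042.

shape1 = 7.758, shape2 = 16.042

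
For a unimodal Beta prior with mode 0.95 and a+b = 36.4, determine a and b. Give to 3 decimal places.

a = 33.680, b = 2.720

For a,b>1 the mode is (a−1)/(a+b−2), so a = mode·(κ−2)+1 = 0.95×34.4+1 = 33.680.
And b = (1−mode)·(κ−2)+1 = 0.05×34.4+1 = 2.720.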